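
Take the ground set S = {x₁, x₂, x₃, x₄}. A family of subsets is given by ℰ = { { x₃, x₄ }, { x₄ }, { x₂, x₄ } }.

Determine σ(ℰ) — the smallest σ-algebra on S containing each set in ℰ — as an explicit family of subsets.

Initial family (5 sets): { {}, { x₄ }, { x₂, x₄ }, { x₃, x₄ }, S }.
Round 1. New:
  { x₁, x₂ }  = S∖{ x₃, x₄ }
  { x₁, x₃ }  = S∖{ x₂, x₄ }
  { x₁, x₂, x₃ }  = S∖{ x₄ }
  { x₂, x₃, x₄ }  = { x₃, x₄ } ∪ { x₂, x₄ }
Round 2 (3 new):
  { x₁ }  = S∖{ x₂, x₃, x₄ }
  { x₁, x₂, x₄ }  = { x₁, x₂ } ∪ { x₄ }
  { x₁, x₃, x₄ }  = { x₃, x₄ } ∪ { x₁, x₃ }
Round 3: 3 new —
  { x₂ }  = S∖{ x₁, x₃, x₄ }
  { x₃ }  = S∖{ x₁, x₂, x₄ }
  { x₁, x₄ }  = { x₄ } ∪ { x₁ }
Round 4. New:
  { x₂, x₃ }  = S∖{ x₁, x₄ }
Round 5: closed — nothing new.

Hence σ(ℰ) has 16 members: { {}, { x₁ }, { x₂ }, { x₃ }, { x₄ }, { x₁, x₂ }, { x₁, x₃ }, { x₁, x₄ }, { x₂, x₃ }, { x₂, x₄ }, { x₃, x₄ }, { x₁, x₂, x₃ }, { x₁, x₂, x₄ }, { x₁, x₃, x₄ }, { x₂, x₃, x₄ }, S }.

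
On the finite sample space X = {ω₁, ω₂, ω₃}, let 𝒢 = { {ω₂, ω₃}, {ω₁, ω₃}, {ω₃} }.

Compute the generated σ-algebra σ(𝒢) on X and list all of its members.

σ(𝒢) (8 sets): { {}, {ω₁}, {ω₂}, {ω₃}, {ω₁, ω₂}, {ω₁, ω₃}, {ω₂, ω₃}, X }

Working:
Seed the family with 𝒢 together with ∅ and X: { {}, {ω₃}, {ω₁, ω₃}, {ω₂, ω₃}, X }.
Round 1. New:
  {ω₁}  = ᶜ of {ω₂, ω₃}
  {ω₂}  = ᶜ of {ω₁, ω₃}
  {ω₁, ω₂}  = ᶜ of {ω₃}
  (now 8)
Round 2: already closed under ᶜ and ∪.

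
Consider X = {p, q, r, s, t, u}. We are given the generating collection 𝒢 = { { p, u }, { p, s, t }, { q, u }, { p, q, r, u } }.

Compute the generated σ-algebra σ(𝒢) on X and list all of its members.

Begin from { {}, { p, u }, { q, u }, { p, s, t }, { p, q, r, u }, X } (that is, 𝒢 plus ∅ and X).
Step 1: +7 →
  { s, t }  = X∖{ p, q, r, u }
  { p, q, u }  = { p, u } ∪ { q, u }
  { q, r, u }  = X∖{ p, s, t }
  { p, r, s, t }  = X∖{ q, u }
  { p, s, t, u }  = { p, s, t } ∪ { p, u }
  { q, r, s, t }  = X∖{ p, u }
  { p, q, s, t, u }  = { p, s, t } ∪ { q, u }
  |family| = 13
Step 2: 7 new —
  { r }  = X∖{ p, q, s, t, u }
  { q, r }  = X∖{ p, s, t, u }
  { r, s, t }  = X∖{ p, q, u }
  { q, s, t, u }  = { q, u } ∪ { s, t }
  { p, q, r, s, t }  = { p, s, t } ∪ { q, r, s, t }
  { p, r, s, t, u }  = { p, u } ∪ { p, r, s, t }
  { q, r, s, t, u }  = { q, r, u } ∪ { q, r, s, t }
  |family| = 20
Step 3: +5 →
  { p }  = X∖{ q, r, s, t, u }
  { q }  = X∖{ p, r, s, t, u }
  { u }  = X∖{ p, q, r, s, t }
  { p, r }  = X∖{ q, s, t, u }
  { p, r, u }  = { p, u } ∪ { r }
  |family| = 25
Step 4: +7 →
  { p, q }  = { q } ∪ { p }
  { r, u }  = { u } ∪ { r }
  { p, q, r }  = { q } ∪ { p, r }
  { q, s, t }  = X∖{ p, r, u }
  { s, t, u }  = { u } ∪ { s, t }
  { p, q, s, t }  = { p, s, t } ∪ { q }
  { r, s, t, u }  = { r, s, t } ∪ { u }
  |family| = 32
Step 5 adds nothing — fixpoint reached.

Hence σ(𝒢) has 32 members: { {}, { p }, { q }, { r }, { u }, { p, q }, { p, r }, { p, u }, { q, r }, { q, u }, { r, u }, { s, t }, { p, q, r }, { p, q, u }, { p, r, u }, { p, s, t }, { q, r, u }, { q, s, t }, { r, s, t }, { s, t, u }, { p, q, r, u }, { p, q, s, t }, { p, r, s, t }, { p, s, t, u }, { q, r, s, t }, { q, s, t, u }, { r, s, t, u }, { p, q, r, s, t }, { p, q, s, t, u }, { p, r, s, t, u }, { q, r, s, t, u }, X }.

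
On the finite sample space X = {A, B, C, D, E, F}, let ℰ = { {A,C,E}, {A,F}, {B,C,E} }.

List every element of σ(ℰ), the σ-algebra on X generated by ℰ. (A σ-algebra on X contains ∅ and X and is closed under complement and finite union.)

Answer: σ(ℰ) = { {}, {A}, {B}, {D}, {F}, {A,B}, {A,D}, {A,F}, {B,D}, {B,F}, {C,E}, {D,F}, {A,B,D}, {A,B,F}, {A,C,E}, {A,D,F}, {B,C,E}, {B,D,F}, {C,D,E}, {C,E,F}, {A,B,C,E}, {A,B,D,F}, {A,C,D,E}, {A,C,E,F}, {B,C,D,E}, {B,C,E,F}, {C,D,E,F}, {A,B,C,D,E}, {A,B,C,E,F}, {A,C,D,E,F}, {B,C,D,E,F}, X }

Trace:
Seed the family with ℰ together with ∅ and X: { {}, {A,F}, {A,C,E}, {B,C,E}, X }.
Iteration 1 adds 6:
  {A,D,F}  = ᶜ of {B,C,E}
  {B,D,F}  = ᶜ of {A,C,E}
  {A,B,C,E}  = {B,C,E} ∪ {A,C,E}
  {A,C,E,F}  = {A,F} ∪ {A,C,E}
  {B,C,D,E}  = ᶜ of {A,F}
  {A,B,C,E,F}  = {B,C,E} ∪ {A,F}
  (now 11)
Iteration 2: +7 →
  {D}  = ᶜ of {A,B,C,E,F}
  {B,D}  = ᶜ of {A,C,E,F}
  {D,F}  = ᶜ of {A,B,C,E}
  {A,B,D,F}  = {B,D,F} ∪ {A,F}
  {A,B,C,D,E}  = {A,C,E} ∪ {B,C,D,E}
  {A,C,D,E,F}  = {A,C,E,F} ∪ {A,D,F}
  {B,C,D,E,F}  = {B,D,F} ∪ {B,C,D,E}
  (now 18)
Iteration 3 (5 new):
  {A}  = ᶜ of {B,C,D,E,F}
  {B}  = ᶜ of {A,C,D,E,F}
  {F}  = ᶜ of {A,B,C,D,E}
  {C,E}  = ᶜ of {A,B,D,F}
  {A,C,D,E}  = {D} ∪ {A,C,E}
  (now 23)
Iteration 4. New:
  {A,B}  = {A} ∪ {B}
  {A,D}  = {A} ∪ {D}
  {B,F}  = ᶜ of {A,C,D,E}
  {A,B,D}  = {A} ∪ {B,D}
  {A,B,F}  = {A,F} ∪ {B}
  {C,D,E}  = {D} ∪ {C,E}
  {C,E,F}  = {F} ∪ {C,E}
  {B,C,E,F}  = {F} ∪ {B,C,E}
  {C,D,E,F}  = {C,E} ∪ {D,F}
  (now 32)
Iteration 5: already closed under ᶜ and ∪.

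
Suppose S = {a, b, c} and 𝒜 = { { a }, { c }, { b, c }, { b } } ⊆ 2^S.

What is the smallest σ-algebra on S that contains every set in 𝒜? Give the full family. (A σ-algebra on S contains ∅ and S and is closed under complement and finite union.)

Start: 𝒜 ∪ {∅, S} = { ∅, { a }, { b }, { c }, { b, c }, S }.
Iteration 1 (2 new):
  { a, b }  = S∖{ c }
  { a, c }  = S∖{ b }
  (now 8)
Iteration 2 adds nothing — fixpoint reached.

Hence σ(𝒜) has 8 members: { ∅, { a }, { b }, { c }, { a, b }, { a, c }, { b, c }, S }.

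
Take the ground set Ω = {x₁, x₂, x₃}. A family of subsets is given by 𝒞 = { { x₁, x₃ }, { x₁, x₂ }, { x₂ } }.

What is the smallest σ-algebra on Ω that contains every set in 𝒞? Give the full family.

Take S₀ = 𝒞 ∪ {∅, Ω} = { {  }, { x₂ }, { x₁, x₂ }, { x₁, x₃ }, Ω }.
Pass 1. New:
  { x₃ }  = { x₁, x₂ }ᶜ
  [6 total]
Pass 2 (1 new):
  { x₂, x₃ }  = { x₃ } ∪ { x₂ }
  [7 total]
Pass 3. New:
  { x₁ }  = { x₂, x₃ }ᶜ
  [8 total]
After Pass 4 the family is unchanged; done.

Hence σ(𝒞) has 8 members: { {  }, { x₁ }, { x₂ }, { x₃ }, { x₁, x₂ }, { x₁, x₃ }, { x₂, x₃ }, Ω }.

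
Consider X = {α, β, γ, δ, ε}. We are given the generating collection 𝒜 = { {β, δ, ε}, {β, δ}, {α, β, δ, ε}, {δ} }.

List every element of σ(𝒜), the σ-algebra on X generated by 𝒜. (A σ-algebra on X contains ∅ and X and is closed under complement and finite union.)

Start: 𝒜 ∪ {∅, X} = { {}, {δ}, {β, δ}, {β, δ, ε}, {α, β, δ, ε}, X }.
Step 1: +4 →
  {γ}  = {α, β, δ, ε}ᶜ
  {α, γ}  = {β, δ, ε}ᶜ
  {α, γ, ε}  = {β, δ}ᶜ
  {α, β, γ, ε}  = {δ}ᶜ
  (now 10)
Step 2. New:
  {γ, δ}  = {γ} ∪ {δ}
  {α, γ, δ}  = {α, γ} ∪ {δ}
  {β, γ, δ}  = {γ} ∪ {β, δ}
  {α, β, γ, δ}  = {α, γ} ∪ {β, δ}
  {α, γ, δ, ε}  = {α, γ, ε} ∪ {δ}
  {β, γ, δ, ε}  = {γ} ∪ {β, δ, ε}
  (now 16)
Step 3 (6 new):
  {α}  = {β, γ, δ, ε}ᶜ
  {β}  = {α, γ, δ, ε}ᶜ
  {ε}  = {α, β, γ, δ}ᶜ
  {α, ε}  = {β, γ, δ}ᶜ
  {β, ε}  = {α, γ, δ}ᶜ
  {α, β, ε}  = {γ, δ}ᶜ
  (now 22)
Step 4: +10 →
  {α, β}  = {β} ∪ {α}
  {α, δ}  = {δ} ∪ {α}
  {β, γ}  = {β} ∪ {γ}
  {γ, ε}  = {ε} ∪ {γ}
  {δ, ε}  = {ε} ∪ {δ}
  {α, β, γ}  = {β} ∪ {α, γ}
  {α, β, δ}  = {β, δ} ∪ {α}
  {α, δ, ε}  = {α, ε} ∪ {δ}
  {β, γ, ε}  = {β, ε} ∪ {γ}
  {γ, δ, ε}  = {γ, δ} ∪ {ε}
  (now 32)
Step 5: closed — nothing new.

|σ(𝒜)| = 32.  σ(𝒜) = { {}, {α}, {β}, {γ}, {δ}, {ε}, {α, β}, {α, γ}, {α, δ}, {α, ε}, {β, γ}, {β, δ}, {β, ε}, {γ, δ}, {γ, ε}, {δ, ε}, {α, β, γ}, {α, β, δ}, {α, β, ε}, {α, γ, δ}, {α, γ, ε}, {α, δ, ε}, {β, γ, δ}, {β, γ, ε}, {β, δ, ε}, {γ, δ, ε}, {α, β, γ, δ}, {α, β, γ, ε}, {α, β, δ, ε}, {α, γ, δ, ε}, {β, γ, δ, ε}, X }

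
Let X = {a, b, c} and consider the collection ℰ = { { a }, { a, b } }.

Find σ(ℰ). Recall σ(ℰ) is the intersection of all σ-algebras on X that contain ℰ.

σ(ℰ) (8 sets): { {  }, { a }, { b }, { c }, { a, b }, { a, c }, { b, c }, X }

Working:
Take S₀ = ℰ ∪ {∅, X} = { {  }, { a }, { a, b }, X }.
Round 1: 2 new —
  { c }  = complement { a, b }
  { b, c }  = complement { a }
  [6 total]
Round 2: +1 →
  { a, c }  = { c } ∪ { a }
  [7 total]
Round 3: +1 →
  { b }  = complement { a, c }
  [8 total]
Round 4: stable.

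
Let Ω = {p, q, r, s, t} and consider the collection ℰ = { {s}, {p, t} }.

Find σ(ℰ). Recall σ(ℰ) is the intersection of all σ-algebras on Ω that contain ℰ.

σ(ℰ) = { {}, {s}, {p, t}, {q, r}, {p, s, t}, {q, r, s}, {p, q, r, t}, Ω }

Working:
Initial family (4 sets): { {}, {s}, {p, t}, Ω }.
Pass 1. New:
  {p, s, t}  = {s} ∪ {p, t}
  {q, r, s}  = ᶜ of {p, t}
  {p, q, r, t}  = ᶜ of {s}
  [7 total]
Pass 2: 1 new —
  {q, r}  = ᶜ of {p, s, t}
  [8 total]
Pass 3: already closed under ᶜ and ∪.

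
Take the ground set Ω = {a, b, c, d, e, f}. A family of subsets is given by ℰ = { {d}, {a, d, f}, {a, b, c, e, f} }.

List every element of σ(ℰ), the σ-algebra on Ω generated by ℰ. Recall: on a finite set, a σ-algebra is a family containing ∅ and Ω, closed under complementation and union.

Initial family (5 sets): { ∅, {d}, {a, d, f}, {a, b, c, e, f}, Ω }.
Pass 1. New:
  {b, c, e}  = complement {a, d, f}
Pass 2: 1 new —
  {b, c, d, e}  = {d} ∪ {b, c, e}
Pass 3: +1 →
  {a, f}  = complement {b, c, d, e}
Pass 4: closed — nothing new.

Therefore σ(ℰ) = { ∅, {d}, {a, f}, {a, d, f}, {b, c, e}, {b, c, d, e}, {a, b, c, e, f}, Ω } (|σ(ℰ)| = 8).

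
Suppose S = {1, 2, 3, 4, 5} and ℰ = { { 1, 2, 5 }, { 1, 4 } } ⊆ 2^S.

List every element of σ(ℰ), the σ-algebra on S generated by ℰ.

σ(ℰ) (16 sets): { ∅, { 1 }, { 3 }, { 4 }, { 1, 3 }, { 1, 4 }, { 2, 5 }, { 3, 4 }, { 1, 2, 5 }, { 1, 3, 4 }, { 2, 3, 5 }, { 2, 4, 5 }, { 1, 2, 3, 5 }, { 1, 2, 4, 5 }, { 2, 3, 4, 5 }, S }

Check:
Initial family (4 sets): { ∅, { 1, 4 }, { 1, 2, 5 }, S }.
Step 1 (3 new):
  { 3, 4 }  = { 1, 2, 5 }ᶜ
  { 2, 3, 5 }  = { 1, 4 }ᶜ
  { 1, 2, 4, 5 }  = { 1, 2, 5 } ∪ { 1, 4 }
  |family| = 7
Step 2 (4 new):
  { 3 }  = { 1, 2, 4, 5 }ᶜ
  { 1, 3, 4 }  = { 3, 4 } ∪ { 1, 4 }
  { 1, 2, 3, 5 }  = { 1, 2, 5 } ∪ { 2, 3, 5 }
  { 2, 3, 4, 5 }  = { 3, 4 } ∪ { 2, 3, 5 }
  |family| = 11
Step 3: 3 new —
  { 1 }  = { 2, 3, 4, 5 }ᶜ
  { 4 }  = { 1, 2, 3, 5 }ᶜ
  { 2, 5 }  = { 1, 3, 4 }ᶜ
  |family| = 14
Step 4 (2 new):
  { 1, 3 }  = { 3 } ∪ { 1 }
  { 2, 4, 5 }  = { 2, 5 } ∪ { 4 }
  |family| = 16
Step 5 adds nothing — fixpoint reached.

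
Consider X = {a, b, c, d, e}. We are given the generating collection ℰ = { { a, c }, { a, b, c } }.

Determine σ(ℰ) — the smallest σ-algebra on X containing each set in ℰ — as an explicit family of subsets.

|σ(ℰ)| = 8.  σ(ℰ) = { ∅, { b }, { a, c }, { d, e }, { a, b, c }, { b, d, e }, { a, c, d, e }, X }

Derivation:
Take S₀ = ℰ ∪ {∅, X} = { ∅, { a, c }, { a, b, c }, X }.
Pass 1: 2 new —
  { d, e }  = X∖{ a, b, c }
  { b, d, e }  = X∖{ a, c }
  [6 total]
Pass 2: +1 →
  { a, c, d, e }  = { d, e } ∪ { a, c }
  [7 total]
Pass 3. New:
  { b }  = X∖{ a, c, d, e }
  [8 total]
After Pass 4 the family is unchanged; done.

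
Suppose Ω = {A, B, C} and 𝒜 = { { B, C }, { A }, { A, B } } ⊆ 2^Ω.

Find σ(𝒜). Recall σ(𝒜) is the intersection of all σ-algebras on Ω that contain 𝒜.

σ(𝒜) = { {  }, { A }, { B }, { C }, { A, B }, { A, C }, { B, C }, Ω }

Check:
Initial family (5 sets): { {  }, { A }, { A, B }, { B, C }, Ω }.
Step 1 (1 new):
  { C }  = { A, B }ᶜ
  — 6 sets.
Step 2: +1 →
  { A, C }  = { C } ∪ { A }
  — 7 sets.
Step 3 (1 new):
  { B }  = { A, C }ᶜ
  — 8 sets.
Step 4: stable.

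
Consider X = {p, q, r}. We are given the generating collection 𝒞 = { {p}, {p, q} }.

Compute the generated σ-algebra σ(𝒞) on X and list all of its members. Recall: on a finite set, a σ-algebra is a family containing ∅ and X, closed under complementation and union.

|σ(𝒞)| = 8.  σ(𝒞) = { {}, {p}, {q}, {r}, {p, q}, {p, r}, {q, r}, X }

Check:
Initial family (4 sets): { {}, {p}, {p, q}, X }.
Step 1: +2 →
  {r}  = complement {p, q}
  {q, r}  = complement {p}
  (now 6)
Step 2 adds 1:
  {p, r}  = {r} ∪ {p}
  (now 7)
Step 3: 1 new —
  {q}  = complement {p, r}
  (now 8)
After Step 4 the family is unchanged; done.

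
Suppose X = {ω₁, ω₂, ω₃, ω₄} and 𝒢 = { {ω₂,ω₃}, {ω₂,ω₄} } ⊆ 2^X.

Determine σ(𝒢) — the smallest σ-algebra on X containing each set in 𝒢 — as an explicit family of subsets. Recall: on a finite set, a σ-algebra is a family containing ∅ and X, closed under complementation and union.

Initial family (4 sets): { {}, {ω₂,ω₃}, {ω₂,ω₄}, X }.
Step 1: 3 new —
  {ω₁,ω₃}  = X∖{ω₂,ω₄}
  {ω₁,ω₄}  = X∖{ω₂,ω₃}
  {ω₂,ω₃,ω₄}  = {ω₂,ω₄} ∪ {ω₂,ω₃}
  [7 total]
Step 2: +4 →
  {ω₁}  = X∖{ω₂,ω₃,ω₄}
  {ω₁,ω₂,ω₃}  = {ω₂,ω₃} ∪ {ω₁,ω₃}
  {ω₁,ω₂,ω₄}  = {ω₁,ω₄} ∪ {ω₂,ω₄}
  {ω₁,ω₃,ω₄}  = {ω₁,ω₄} ∪ {ω₁,ω₃}
  [11 total]
Step 3 adds 3:
  {ω₂}  = X∖{ω₁,ω₃,ω₄}
  {ω₃}  = X∖{ω₁,ω₂,ω₄}
  {ω₄}  = X∖{ω₁,ω₂,ω₃}
  [14 total]
Step 4 adds 2:
  {ω₁,ω₂}  = {ω₂} ∪ {ω₁}
  {ω₃,ω₄}  = {ω₃} ∪ {ω₄}
  [16 total]
Step 5 adds nothing — fixpoint reached.

|σ(𝒢)| = 16.  σ(𝒢) = { {}, {ω₁}, {ω₂}, {ω₃}, {ω₄}, {ω₁,ω₂}, {ω₁,ω₃}, {ω₁,ω₄}, {ω₂,ω₃}, {ω₂,ω₄}, {ω₃,ω₄}, {ω₁,ω₂,ω₃}, {ω₁,ω₂,ω₄}, {ω₁,ω₃,ω₄}, {ω₂,ω₃,ω₄}, X }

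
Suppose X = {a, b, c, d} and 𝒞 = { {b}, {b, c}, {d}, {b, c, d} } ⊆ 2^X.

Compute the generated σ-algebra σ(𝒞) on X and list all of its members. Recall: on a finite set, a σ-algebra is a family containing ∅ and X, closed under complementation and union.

Initial family (6 sets): { {}, {b}, {d}, {b, c}, {b, c, d}, X }.
Iteration 1. New:
  {a}  = X∖{b, c, d}
  {a, d}  = X∖{b, c}
  {b, d}  = {d} ∪ {b}
  {a, b, c}  = X∖{d}
  {a, c, d}  = X∖{b}
  (now 11)
Iteration 2: 3 new —
  {a, b}  = {b} ∪ {a}
  {a, c}  = X∖{b, d}
  {a, b, d}  = {b} ∪ {a, d}
  (now 14)
Iteration 3 adds 2:
  {c}  = X∖{a, b, d}
  {c, d}  = X∖{a, b}
  (now 16)
Iteration 4: no new sets; the family is a σ-algebra.

σ(𝒞) = { {}, {a}, {b}, {c}, {d}, {a, b}, {a, c}, {a, d}, {b, c}, {b, d}, {c, d}, {a, b, c}, {a, b, d}, {a, c, d}, {b, c, d}, X }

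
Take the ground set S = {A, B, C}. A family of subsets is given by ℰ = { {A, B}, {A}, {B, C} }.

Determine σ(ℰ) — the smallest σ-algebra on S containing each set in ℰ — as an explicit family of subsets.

σ(ℰ) (8 sets): { ∅, {A}, {B}, {C}, {A, B}, {A, C}, {B, C}, S }

Derivation:
Start: ℰ ∪ {∅, S} = { ∅, {A}, {A, B}, {B, C}, S }.
Iteration 1. New:
  {C}  = ᶜ of {A, B}
  |family| = 6
Iteration 2: +1 →
  {A, C}  = {C} ∪ {A}
  |family| = 7
Iteration 3 adds 1:
  {B}  = ᶜ of {A, C}
  |family| = 8
Iteration 4: stable.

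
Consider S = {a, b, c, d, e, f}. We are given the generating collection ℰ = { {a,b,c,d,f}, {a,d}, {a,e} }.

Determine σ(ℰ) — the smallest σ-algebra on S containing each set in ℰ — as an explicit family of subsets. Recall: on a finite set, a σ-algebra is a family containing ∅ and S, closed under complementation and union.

|σ(ℰ)| = 16.  σ(ℰ) = { {}, {a}, {d}, {e}, {a,d}, {a,e}, {d,e}, {a,d,e}, {b,c,f}, {a,b,c,f}, {b,c,d,f}, {b,c,e,f}, {a,b,c,d,f}, {a,b,c,e,f}, {b,c,d,e,f}, S }

Working:
Begin from { {}, {a,d}, {a,e}, {a,b,c,d,f}, S } (that is, ℰ plus ∅ and S).
Iteration 1 adds 4:
  {e}  = {a,b,c,d,f}ᶜ
  {a,d,e}  = {a,d} ∪ {a,e}
  {b,c,d,f}  = {a,e}ᶜ
  {b,c,e,f}  = {a,d}ᶜ
Iteration 2. New:
  {b,c,f}  = {a,d,e}ᶜ
  {a,b,c,e,f}  = {a,e} ∪ {b,c,e,f}
  {b,c,d,e,f}  = {e} ∪ {b,c,d,f}
Iteration 3 adds 2:
  {a}  = {b,c,d,e,f}ᶜ
  {d}  = {a,b,c,e,f}ᶜ
Iteration 4: +2 →
  {d,e}  = {d} ∪ {e}
  {a,b,c,f}  = {a} ∪ {b,c,f}
After Iteration 5 the family is unchanged; done.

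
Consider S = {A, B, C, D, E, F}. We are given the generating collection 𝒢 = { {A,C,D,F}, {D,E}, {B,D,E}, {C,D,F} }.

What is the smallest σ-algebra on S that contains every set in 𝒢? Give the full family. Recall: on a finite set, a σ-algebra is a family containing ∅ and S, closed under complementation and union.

|σ(𝒢)| = 32.  σ(𝒢) = { {}, {A}, {B}, {D}, {E}, {A,B}, {A,D}, {A,E}, {B,D}, {B,E}, {C,F}, {D,E}, {A,B,D}, {A,B,E}, {A,C,F}, {A,D,E}, {B,C,F}, {B,D,E}, {C,D,F}, {C,E,F}, {A,B,C,F}, {A,B,D,E}, {A,C,D,F}, {A,C,E,F}, {B,C,D,F}, {B,C,E,F}, {C,D,E,F}, {A,B,C,D,F}, {A,B,C,E,F}, {A,C,D,E,F}, {B,C,D,E,F}, S }

Trace:
Take S₀ = 𝒢 ∪ {∅, S} = { {}, {D,E}, {B,D,E}, {C,D,F}, {A,C,D,F}, S }.
Iteration 1: 7 new —
  {B,E}  = S∖{A,C,D,F}
  {A,B,E}  = S∖{C,D,F}
  {A,C,F}  = S∖{B,D,E}
  {A,B,C,F}  = S∖{D,E}
  {C,D,E,F}  = {D,E} ∪ {C,D,F}
  {A,C,D,E,F}  = {D,E} ∪ {A,C,D,F}
  {B,C,D,E,F}  = {C,D,F} ∪ {B,D,E}
Iteration 2: +6 →
  {A}  = S∖{B,C,D,E,F}
  {B}  = S∖{A,C,D,E,F}
  {A,B}  = S∖{C,D,E,F}
  {A,B,D,E}  = {D,E} ∪ {A,B,E}
  {A,B,C,D,F}  = {A,B,C,F} ∪ {A,C,D,F}
  {A,B,C,E,F}  = {B,E} ∪ {A,C,F}
Iteration 3. New:
  {D}  = S∖{A,B,C,E,F}
  {E}  = S∖{A,B,C,D,F}
  {C,F}  = S∖{A,B,D,E}
  {A,D,E}  = {D,E} ∪ {A}
  {B,C,D,F}  = {B} ∪ {C,D,F}
Iteration 4: +8 →
  {A,D}  = {A} ∪ {D}
  {A,E}  = S∖{B,C,D,F}
  {B,D}  = {B} ∪ {D}
  {A,B,D}  = {A,B} ∪ {D}
  {B,C,F}  = S∖{A,D,E}
  {C,E,F}  = {E} ∪ {C,F}
  {A,C,E,F}  = {A,C,F} ∪ {E}
  {B,C,E,F}  = {B,E} ∪ {C,F}
Iteration 5: closed — nothing new.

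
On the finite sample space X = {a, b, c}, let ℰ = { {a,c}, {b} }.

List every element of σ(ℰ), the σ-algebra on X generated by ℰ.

Seed the family with ℰ together with ∅ and X: { {}, {b}, {a,c}, X }.
Pass 1: stable.

σ(ℰ) = { {}, {b}, {a,c}, X }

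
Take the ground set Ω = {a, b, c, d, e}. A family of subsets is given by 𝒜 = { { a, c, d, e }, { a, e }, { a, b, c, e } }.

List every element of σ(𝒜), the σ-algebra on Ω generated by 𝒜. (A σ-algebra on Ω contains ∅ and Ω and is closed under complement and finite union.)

Start: 𝒜 ∪ {∅, Ω} = { {}, { a, e }, { a, b, c, e }, { a, c, d, e }, Ω }.
Pass 1. New:
  { b }  = { a, c, d, e }ᶜ
  { d }  = { a, b, c, e }ᶜ
  { b, c, d }  = { a, e }ᶜ
Pass 2: +3 →
  { b, d }  = { d } ∪ { b }
  { a, b, e }  = { b } ∪ { a, e }
  { a, d, e }  = { d } ∪ { a, e }
Pass 3 adds 4:
  { b, c }  = { a, d, e }ᶜ
  { c, d }  = { a, b, e }ᶜ
  { a, c, e }  = { b, d }ᶜ
  { a, b, d, e }  = { a, d, e } ∪ { a, b, e }
Pass 4. New:
  { c }  = { a, b, d, e }ᶜ
Pass 5: already closed under ᶜ and ∪.

|σ(𝒜)| = 16.  σ(𝒜) = { {}, { b }, { c }, { d }, { a, e }, { b, c }, { b, d }, { c, d }, { a, b, e }, { a, c, e }, { a, d, e }, { b, c, d }, { a, b, c, e }, { a, b, d, e }, { a, c, d, e }, Ω }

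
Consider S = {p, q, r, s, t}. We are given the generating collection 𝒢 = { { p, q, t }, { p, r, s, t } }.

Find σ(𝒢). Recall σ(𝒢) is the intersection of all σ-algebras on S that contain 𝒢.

Seed the family with 𝒢 together with ∅ and S: { {}, { p, q, t }, { p, r, s, t }, S }.
Step 1 adds 2:
  { q }  = { p, r, s, t }ᶜ
  { r, s }  = { p, q, t }ᶜ
  (now 6)
Step 2: 1 new —
  { q, r, s }  = { r, s } ∪ { q }
  (now 7)
Step 3: +1 →
  { p, t }  = { q, r, s }ᶜ
  (now 8)
Step 4 adds nothing — fixpoint reached.

σ(𝒢) = { {}, { q }, { p, t }, { r, s }, { p, q, t }, { q, r, s }, { p, r, s, t }, S }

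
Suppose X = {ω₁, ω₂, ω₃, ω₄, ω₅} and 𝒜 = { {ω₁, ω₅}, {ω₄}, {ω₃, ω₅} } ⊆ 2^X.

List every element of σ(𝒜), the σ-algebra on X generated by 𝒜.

σ(𝒜) = { {}, {ω₁}, {ω₂}, {ω₃}, {ω₄}, {ω₅}, {ω₁, ω₂}, {ω₁, ω₃}, {ω₁, ω₄}, {ω₁, ω₅}, {ω₂, ω₃}, {ω₂, ω₄}, {ω₂, ω₅}, {ω₃, ω₄}, {ω₃, ω₅}, {ω₄, ω₅}, {ω₁, ω₂, ω₃}, {ω₁, ω₂, ω₄}, {ω₁, ω₂, ω₅}, {ω₁, ω₃, ω₄}, {ω₁, ω₃, ω₅}, {ω₁, ω₄, ω₅}, {ω₂, ω₃, ω₄}, {ω₂, ω₃, ω₅}, {ω₂, ω₄, ω₅}, {ω₃, ω₄, ω₅}, {ω₁, ω₂, ω₃, ω₄}, {ω₁, ω₂, ω₃, ω₅}, {ω₁, ω₂, ω₄, ω₅}, {ω₁, ω₃, ω₄, ω₅}, {ω₂, ω₃, ω₄, ω₅}, X }

Trace:
Initial family (5 sets): { {}, {ω₄}, {ω₁, ω₅}, {ω₃, ω₅}, X }.
Iteration 1 adds 6:
  {ω₁, ω₂, ω₄}  = X∖{ω₃, ω₅}
  {ω₁, ω₃, ω₅}  = {ω₁, ω₅} ∪ {ω₃, ω₅}
  {ω₁, ω₄, ω₅}  = {ω₁, ω₅} ∪ {ω₄}
  {ω₂, ω₃, ω₄}  = X∖{ω₁, ω₅}
  {ω₃, ω₄, ω₅}  = {ω₄} ∪ {ω₃, ω₅}
  {ω₁, ω₂, ω₃, ω₅}  = X∖{ω₄}
  [11 total]
Iteration 2 (7 new):
  {ω₁, ω₂}  = X∖{ω₃, ω₄, ω₅}
  {ω₂, ω₃}  = X∖{ω₁, ω₄, ω₅}
  {ω₂, ω₄}  = X∖{ω₁, ω₃, ω₅}
  {ω₁, ω₂, ω₃, ω₄}  = {ω₁, ω₂, ω₄} ∪ {ω₂, ω₃, ω₄}
  {ω₁, ω₂, ω₄, ω₅}  = {ω₁, ω₄, ω₅} ∪ {ω₁, ω₂, ω₄}
  {ω₁, ω₃, ω₄, ω₅}  = {ω₁, ω₄, ω₅} ∪ {ω₃, ω₄, ω₅}
  {ω₂, ω₃, ω₄, ω₅}  = {ω₃, ω₄, ω₅} ∪ {ω₂, ω₃, ω₄}
  [18 total]
Iteration 3: +7 →
  {ω₁}  = X∖{ω₂, ω₃, ω₄, ω₅}
  {ω₂}  = X∖{ω₁, ω₃, ω₄, ω₅}
  {ω₃}  = X∖{ω₁, ω₂, ω₄, ω₅}
  {ω₅}  = X∖{ω₁, ω₂, ω₃, ω₄}
  {ω₁, ω₂, ω₃}  = {ω₂, ω₃} ∪ {ω₁, ω₂}
  {ω₁, ω₂, ω₅}  = {ω₁, ω₂} ∪ {ω₁, ω₅}
  {ω₂, ω₃, ω₅}  = {ω₂, ω₃} ∪ {ω₃, ω₅}
  [25 total]
Iteration 4 (6 new):
  {ω₁, ω₃}  = {ω₃} ∪ {ω₁}
  {ω₁, ω₄}  = X∖{ω₂, ω₃, ω₅}
  {ω₂, ω₅}  = {ω₂} ∪ {ω₅}
  {ω₃, ω₄}  = X∖{ω₁, ω₂, ω₅}
  {ω₄, ω₅}  = X∖{ω₁, ω₂, ω₃}
  {ω₂, ω₄, ω₅}  = {ω₅} ∪ {ω₂, ω₄}
  [31 total]
Iteration 5: 1 new —
  {ω₁, ω₃, ω₄}  = X∖{ω₂, ω₅}
  [32 total]
After Iteration 6 the family is unchanged; done.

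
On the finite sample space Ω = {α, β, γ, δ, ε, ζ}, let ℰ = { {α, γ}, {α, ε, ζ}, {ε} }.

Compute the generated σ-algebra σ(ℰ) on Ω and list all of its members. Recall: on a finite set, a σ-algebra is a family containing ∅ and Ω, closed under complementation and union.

Begin from { {}, {ε}, {α, γ}, {α, ε, ζ}, Ω } (that is, ℰ plus ∅ and Ω).
Round 1 adds 5:
  {α, γ, ε}  = {α, γ} ∪ {ε}
  {β, γ, δ}  = complement {α, ε, ζ}
  {α, γ, ε, ζ}  = {α, ε, ζ} ∪ {α, γ}
  {β, δ, ε, ζ}  = complement {α, γ}
  {α, β, γ, δ, ζ}  = complement {ε}
  [10 total]
Round 2: 7 new —
  {β, δ}  = complement {α, γ, ε, ζ}
  {β, δ, ζ}  = complement {α, γ, ε}
  {α, β, γ, δ}  = {β, γ, δ} ∪ {α, γ}
  {β, γ, δ, ε}  = {β, γ, δ} ∪ {ε}
  {α, β, γ, δ, ε}  = {β, γ, δ} ∪ {α, γ, ε}
  {α, β, δ, ε, ζ}  = {β, δ, ε, ζ} ∪ {α, ε, ζ}
  {β, γ, δ, ε, ζ}  = {β, γ, δ} ∪ {β, δ, ε, ζ}
  [17 total]
Round 3. New:
  {α}  = complement {β, γ, δ, ε, ζ}
  {γ}  = complement {α, β, δ, ε, ζ}
  {ζ}  = complement {α, β, γ, δ, ε}
  {α, ζ}  = complement {β, γ, δ, ε}
  {ε, ζ}  = complement {α, β, γ, δ}
  {β, δ, ε}  = {β, δ} ∪ {ε}
  {β, γ, δ, ζ}  = {β, δ, ζ} ∪ {β, γ, δ}
  [24 total]
Round 4. New:
  {α, ε}  = complement {β, γ, δ, ζ}
  {γ, ε}  = {ε} ∪ {γ}
  {γ, ζ}  = {ζ} ∪ {γ}
  {α, β, δ}  = {β, δ} ∪ {α}
  {α, γ, ζ}  = complement {β, δ, ε}
  {γ, ε, ζ}  = {ε, ζ} ∪ {γ}
  {α, β, δ, ε}  = {β, δ, ε} ∪ {α}
  {α, β, δ, ζ}  = {β, δ, ζ} ∪ {α, ζ}
  [32 total]
After Round 5 the family is unchanged; done.

Therefore σ(ℰ) = { {}, {α}, {γ}, {ε}, {ζ}, {α, γ}, {α, ε}, {α, ζ}, {β, δ}, {γ, ε}, {γ, ζ}, {ε, ζ}, {α, β, δ}, {α, γ, ε}, {α, γ, ζ}, {α, ε, ζ}, {β, γ, δ}, {β, δ, ε}, {β, δ, ζ}, {γ, ε, ζ}, {α, β, γ, δ}, {α, β, δ, ε}, {α, β, δ, ζ}, {α, γ, ε, ζ}, {β, γ, δ, ε}, {β, γ, δ, ζ}, {β, δ, ε, ζ}, {α, β, γ, δ, ε}, {α, β, γ, δ, ζ}, {α, β, δ, ε, ζ}, {β, γ, δ, ε, ζ}, Ω } (|σ(ℰ)| = 32).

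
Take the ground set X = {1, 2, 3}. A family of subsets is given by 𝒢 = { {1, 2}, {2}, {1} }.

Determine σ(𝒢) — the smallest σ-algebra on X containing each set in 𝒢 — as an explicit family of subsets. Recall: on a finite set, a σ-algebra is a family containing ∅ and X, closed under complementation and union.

|σ(𝒢)| = 8.  σ(𝒢) = { {}, {1}, {2}, {3}, {1, 2}, {1, 3}, {2, 3}, X }

Working:
Begin from { {}, {1}, {2}, {1, 2}, X } (that is, 𝒢 plus ∅ and X).
Pass 1 (3 new):
  {3}  = {1, 2}ᶜ
  {1, 3}  = {2}ᶜ
  {2, 3}  = {1}ᶜ
  |family| = 8
Pass 2: closed — nothing new.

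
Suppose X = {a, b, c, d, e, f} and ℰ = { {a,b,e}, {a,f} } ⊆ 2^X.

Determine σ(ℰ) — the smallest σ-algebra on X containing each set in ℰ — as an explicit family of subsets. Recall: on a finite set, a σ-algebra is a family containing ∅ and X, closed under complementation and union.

Initial family (4 sets): { {}, {a,f}, {a,b,e}, X }.
Step 1: +3 →
  {c,d,f}  = ᶜ of {a,b,e}
  {a,b,e,f}  = {a,b,e} ∪ {a,f}
  {b,c,d,e}  = ᶜ of {a,f}
  |family| = 7
Step 2 (4 new):
  {c,d}  = ᶜ of {a,b,e,f}
  {a,c,d,f}  = {a,f} ∪ {c,d,f}
  {a,b,c,d,e}  = {a,b,e} ∪ {b,c,d,e}
  {b,c,d,e,f}  = {c,d,f} ∪ {b,c,d,e}
  |family| = 11
Step 3: 3 new —
  {a}  = ᶜ of {b,c,d,e,f}
  {f}  = ᶜ of {a,b,c,d,e}
  {b,e}  = ᶜ of {a,c,d,f}
  |family| = 14
Step 4: +2 →
  {a,c,d}  = {c,d} ∪ {a}
  {b,e,f}  = {b,e} ∪ {f}
  |family| = 16
After Step 5 the family is unchanged; done.

Hence σ(ℰ) has 16 members: { {}, {a}, {f}, {a,f}, {b,e}, {c,d}, {a,b,e}, {a,c,d}, {b,e,f}, {c,d,f}, {a,b,e,f}, {a,c,d,f}, {b,c,d,e}, {a,b,c,d,e}, {b,c,d,e,f}, X }.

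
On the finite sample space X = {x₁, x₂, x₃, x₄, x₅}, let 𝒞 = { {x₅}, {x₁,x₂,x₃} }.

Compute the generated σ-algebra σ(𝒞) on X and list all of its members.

Initial family (4 sets): { ∅, {x₅}, {x₁,x₂,x₃}, X }.
Pass 1 (3 new):
  {x₄,x₅}  = complement {x₁,x₂,x₃}
  {x₁,x₂,x₃,x₄}  = complement {x₅}
  {x₁,x₂,x₃,x₅}  = {x₁,x₂,x₃} ∪ {x₅}
  (now 7)
Pass 2. New:
  {x₄}  = complement {x₁,x₂,x₃,x₅}
  (now 8)
Pass 3: already closed under ᶜ and ∪.

Therefore σ(𝒞) = { ∅, {x₄}, {x₅}, {x₄,x₅}, {x₁,x₂,x₃}, {x₁,x₂,x₃,x₄}, {x₁,x₂,x₃,x₅}, X } (|σ(𝒞)| = 8).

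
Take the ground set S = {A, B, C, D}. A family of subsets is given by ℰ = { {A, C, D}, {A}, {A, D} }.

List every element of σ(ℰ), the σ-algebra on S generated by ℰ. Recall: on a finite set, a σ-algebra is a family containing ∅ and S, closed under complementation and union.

σ(ℰ) (16 sets): { {}, {A}, {B}, {C}, {D}, {A, B}, {A, C}, {A, D}, {B, C}, {B, D}, {C, D}, {A, B, C}, {A, B, D}, {A, C, D}, {B, C, D}, S }

Trace:
Initial family (5 sets): { {}, {A}, {A, D}, {A, C, D}, S }.
Round 1 adds 3:
  {B}  = complement {A, C, D}
  {B, C}  = complement {A, D}
  {B, C, D}  = complement {A}
  (now 8)
Round 2. New:
  {A, B}  = {B} ∪ {A}
  {A, B, C}  = {B, C} ∪ {A}
  {A, B, D}  = {B} ∪ {A, D}
  (now 11)
Round 3. New:
  {C}  = complement {A, B, D}
  {D}  = complement {A, B, C}
  {C, D}  = complement {A, B}
  (now 14)
Round 4. New:
  {A, C}  = {C} ∪ {A}
  {B, D}  = {D} ∪ {B}
  (now 16)
Round 5 adds nothing — fixpoint reached.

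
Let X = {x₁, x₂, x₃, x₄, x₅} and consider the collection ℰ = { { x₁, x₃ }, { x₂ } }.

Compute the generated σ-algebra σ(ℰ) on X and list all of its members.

|σ(ℰ)| = 8.  σ(ℰ) = { {  }, { x₂ }, { x₁, x₃ }, { x₄, x₅ }, { x₁, x₂, x₃ }, { x₂, x₄, x₅ }, { x₁, x₃, x₄, x₅ }, X }

Working:
Start: ℰ ∪ {∅, X} = { {  }, { x₂ }, { x₁, x₃ }, X }.
Step 1: +3 →
  { x₁, x₂, x₃ }  = { x₁, x₃ } ∪ { x₂ }
  { x₂, x₄, x₅ }  = ᶜ of { x₁, x₃ }
  { x₁, x₃, x₄, x₅ }  = ᶜ of { x₂ }
  (now 7)
Step 2 adds 1:
  { x₄, x₅ }  = ᶜ of { x₁, x₂, x₃ }
  (now 8)
Step 3: already closed under ᶜ and ∪.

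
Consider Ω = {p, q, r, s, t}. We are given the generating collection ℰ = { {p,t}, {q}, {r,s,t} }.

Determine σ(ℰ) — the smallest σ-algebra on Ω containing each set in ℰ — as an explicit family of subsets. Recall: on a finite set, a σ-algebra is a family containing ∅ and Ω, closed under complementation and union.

σ(ℰ) = { ∅, {p}, {q}, {t}, {p,q}, {p,t}, {q,t}, {r,s}, {p,q,t}, {p,r,s}, {q,r,s}, {r,s,t}, {p,q,r,s}, {p,r,s,t}, {q,r,s,t}, Ω }

Trace:
Begin from { ∅, {q}, {p,t}, {r,s,t}, Ω } (that is, ℰ plus ∅ and Ω).
Pass 1. New:
  {p,q}  = Ω∖{r,s,t}
  {p,q,t}  = {p,t} ∪ {q}
  {q,r,s}  = Ω∖{p,t}
  {p,r,s,t}  = Ω∖{q}
  {q,r,s,t}  = {r,s,t} ∪ {q}
  (now 10)
Pass 2: +3 →
  {p}  = Ω∖{q,r,s,t}
  {r,s}  = Ω∖{p,q,t}
  {p,q,r,s}  = {p,q} ∪ {q,r,s}
  (now 13)
Pass 3 adds 2:
  {t}  = Ω∖{p,q,r,s}
  {p,r,s}  = {r,s} ∪ {p}
  (now 15)
Pass 4 (1 new):
  {q,t}  = Ω∖{p,r,s}
  (now 16)
Pass 5 adds nothing — fixpoint reached.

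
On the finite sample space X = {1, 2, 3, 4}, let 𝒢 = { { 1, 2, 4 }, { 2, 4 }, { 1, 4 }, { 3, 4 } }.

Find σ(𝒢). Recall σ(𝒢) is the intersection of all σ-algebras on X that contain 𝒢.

Start: 𝒢 ∪ {∅, X} = { {  }, { 1, 4 }, { 2, 4 }, { 3, 4 }, { 1, 2, 4 }, X }.
Step 1. New:
  { 3 }  = X∖{ 1, 2, 4 }
  { 1, 2 }  = X∖{ 3, 4 }
  { 1, 3 }  = X∖{ 2, 4 }
  { 2, 3 }  = X∖{ 1, 4 }
  { 1, 3, 4 }  = { 3, 4 } ∪ { 1, 4 }
  { 2, 3, 4 }  = { 3, 4 } ∪ { 2, 4 }
Step 2 (3 new):
  { 1 }  = X∖{ 2, 3, 4 }
  { 2 }  = X∖{ 1, 3, 4 }
  { 1, 2, 3 }  = { 1, 2 } ∪ { 3 }
Step 3. New:
  { 4 }  = X∖{ 1, 2, 3 }
Step 4: already closed under ᶜ and ∪.

Therefore σ(𝒢) = { {  }, { 1 }, { 2 }, { 3 }, { 4 }, { 1, 2 }, { 1, 3 }, { 1, 4 }, { 2, 3 }, { 2, 4 }, { 3, 4 }, { 1, 2, 3 }, { 1, 2, 4 }, { 1, 3, 4 }, { 2, 3, 4 }, X } (|σ(𝒢)| = 16).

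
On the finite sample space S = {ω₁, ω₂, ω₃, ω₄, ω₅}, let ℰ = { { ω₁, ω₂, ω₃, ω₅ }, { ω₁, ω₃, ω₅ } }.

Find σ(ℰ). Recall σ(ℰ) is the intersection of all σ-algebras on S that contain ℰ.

σ(ℰ) = { {}, { ω₂ }, { ω₄ }, { ω₂, ω₄ }, { ω₁, ω₃, ω₅ }, { ω₁, ω₂, ω₃, ω₅ }, { ω₁, ω₃, ω₄, ω₅ }, S }

Working:
Take S₀ = ℰ ∪ {∅, S} = { {}, { ω₁, ω₃, ω₅ }, { ω₁, ω₂, ω₃, ω₅ }, S }.
Pass 1: 2 new —
  { ω₄ }  = S∖{ ω₁, ω₂, ω₃, ω₅ }
  { ω₂, ω₄ }  = S∖{ ω₁, ω₃, ω₅ }
Pass 2 adds 1:
  { ω₁, ω₃, ω₄, ω₅ }  = { ω₄ } ∪ { ω₁, ω₃, ω₅ }
Pass 3 adds 1:
  { ω₂ }  = S∖{ ω₁, ω₃, ω₄, ω₅ }
After Pass 4 the family is unchanged; done.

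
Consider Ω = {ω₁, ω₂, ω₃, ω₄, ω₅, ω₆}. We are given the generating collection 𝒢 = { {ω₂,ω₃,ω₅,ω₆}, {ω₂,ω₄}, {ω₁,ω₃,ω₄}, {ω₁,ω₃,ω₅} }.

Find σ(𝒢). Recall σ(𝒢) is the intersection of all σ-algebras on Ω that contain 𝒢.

Initial family (6 sets): { ∅, {ω₂,ω₄}, {ω₁,ω₃,ω₄}, {ω₁,ω₃,ω₅}, {ω₂,ω₃,ω₅,ω₆}, Ω }.
Iteration 1: +9 →
  {ω₁,ω₄}  = Ω∖{ω₂,ω₃,ω₅,ω₆}
  {ω₂,ω₄,ω₆}  = Ω∖{ω₁,ω₃,ω₅}
  {ω₂,ω₅,ω₆}  = Ω∖{ω₁,ω₃,ω₄}
  {ω₁,ω₂,ω₃,ω₄}  = {ω₁,ω₃,ω₄} ∪ {ω₂,ω₄}
  {ω₁,ω₃,ω₄,ω₅}  = {ω₁,ω₃,ω₄} ∪ {ω₁,ω₃,ω₅}
  {ω₁,ω₃,ω₅,ω₆}  = Ω∖{ω₂,ω₄}
  {ω₁,ω₂,ω₃,ω₄,ω₅}  = {ω₁,ω₃,ω₅} ∪ {ω₂,ω₄}
  {ω₁,ω₂,ω₃,ω₅,ω₆}  = {ω₁,ω₃,ω₅} ∪ {ω₂,ω₃,ω₅,ω₆}
  {ω₂,ω₃,ω₄,ω₅,ω₆}  = {ω₂,ω₄} ∪ {ω₂,ω₃,ω₅,ω₆}
Iteration 2: 11 new —
  {ω₁}  = Ω∖{ω₂,ω₃,ω₄,ω₅,ω₆}
  {ω₄}  = Ω∖{ω₁,ω₂,ω₃,ω₅,ω₆}
  {ω₆}  = Ω∖{ω₁,ω₂,ω₃,ω₄,ω₅}
  {ω₂,ω₆}  = Ω∖{ω₁,ω₃,ω₄,ω₅}
  {ω₅,ω₆}  = Ω∖{ω₁,ω₂,ω₃,ω₄}
  {ω₁,ω₂,ω₄}  = {ω₁,ω₄} ∪ {ω₂,ω₄}
  {ω₁,ω₂,ω₄,ω₆}  = {ω₂,ω₄,ω₆} ∪ {ω₁,ω₄}
  {ω₂,ω₄,ω₅,ω₆}  = {ω₂,ω₄,ω₆} ∪ {ω₂,ω₅,ω₆}
  {ω₁,ω₂,ω₃,ω₄,ω₆}  = {ω₂,ω₄,ω₆} ∪ {ω₁,ω₃,ω₄}
  {ω₁,ω₂,ω₄,ω₅,ω₆}  = {ω₂,ω₅,ω₆} ∪ {ω₁,ω₄}
  {ω₁,ω₃,ω₄,ω₅,ω₆}  = {ω₁,ω₃,ω₅,ω₆} ∪ {ω₁,ω₃,ω₄}
Iteration 3. New:
  {ω₂}  = Ω∖{ω₁,ω₃,ω₄,ω₅,ω₆}
  {ω₃}  = Ω∖{ω₁,ω₂,ω₄,ω₅,ω₆}
  {ω₅}  = Ω∖{ω₁,ω₂,ω₃,ω₄,ω₆}
  {ω₁,ω₃}  = Ω∖{ω₂,ω₄,ω₅,ω₆}
  {ω₁,ω₆}  = {ω₆} ∪ {ω₁}
  {ω₃,ω₅}  = Ω∖{ω₁,ω₂,ω₄,ω₆}
  {ω₄,ω₆}  = {ω₆} ∪ {ω₄}
  {ω₁,ω₂,ω₆}  = {ω₂,ω₆} ∪ {ω₁}
  {ω₁,ω₄,ω₆}  = {ω₁,ω₄} ∪ {ω₆}
  {ω₁,ω₅,ω₆}  = {ω₅,ω₆} ∪ {ω₁}
  {ω₃,ω₅,ω₆}  = Ω∖{ω₁,ω₂,ω₄}
  {ω₄,ω₅,ω₆}  = {ω₅,ω₆} ∪ {ω₄}
  {ω₁,ω₂,ω₅,ω₆}  = {ω₂,ω₅,ω₆} ∪ {ω₁}
  {ω₁,ω₃,ω₄,ω₆}  = {ω₁,ω₃,ω₄} ∪ {ω₆}
  {ω₁,ω₄,ω₅,ω₆}  = {ω₅,ω₆} ∪ {ω₁,ω₄}
Iteration 4: +22 →
  {ω₁,ω₂}  = {ω₂} ∪ {ω₁}
  {ω₁,ω₅}  = {ω₁} ∪ {ω₅}
  {ω₂,ω₃}  = Ω∖{ω₁,ω₄,ω₅,ω₆}
  {ω₂,ω₅}  = Ω∖{ω₁,ω₃,ω₄,ω₆}
  {ω₃,ω₄}  = Ω∖{ω₁,ω₂,ω₅,ω₆}
  {ω₃,ω₆}  = {ω₃} ∪ {ω₆}
  {ω₄,ω₅}  = {ω₄} ∪ {ω₅}
  {ω₁,ω₂,ω₃}  = Ω∖{ω₄,ω₅,ω₆}
  {ω₁,ω₃,ω₆}  = {ω₁,ω₆} ∪ {ω₁,ω₃}
  {ω₁,ω₄,ω₅}  = {ω₁,ω₄} ∪ {ω₅}
  {ω₂,ω₃,ω₄}  = Ω∖{ω₁,ω₅,ω₆}
  {ω₂,ω₃,ω₅}  = Ω∖{ω₁,ω₄,ω₆}
  {ω₂,ω₃,ω₆}  = {ω₂,ω₆} ∪ {ω₃}
  {ω₂,ω₄,ω₅}  = {ω₂,ω₄} ∪ {ω₅}
  {ω₃,ω₄,ω₅}  = Ω∖{ω₁,ω₂,ω₆}
  {ω₃,ω₄,ω₆}  = {ω₃} ∪ {ω₄,ω₆}
  {ω₁,ω₂,ω₃,ω₅}  = Ω∖{ω₄,ω₆}
  {ω₁,ω₂,ω₃,ω₆}  = {ω₁,ω₃} ∪ {ω₂,ω₆}
  {ω₁,ω₂,ω₄,ω₅}  = {ω₁,ω₂,ω₄} ∪ {ω₅}
  {ω₂,ω₃,ω₄,ω₅}  = Ω∖{ω₁,ω₆}
  {ω₂,ω₃,ω₄,ω₆}  = {ω₂,ω₄,ω₆} ∪ {ω₃}
  {ω₃,ω₄,ω₅,ω₆}  = {ω₃,ω₅} ∪ {ω₄,ω₅,ω₆}
Iteration 5: +1 →
  {ω₁,ω₂,ω₅}  = Ω∖{ω₃,ω₄,ω₆}
Iteration 6: already closed under ᶜ and ∪.

Therefore σ(𝒢) = { ∅, {ω₁}, {ω₂}, {ω₃}, {ω₄}, {ω₅}, {ω₆}, {ω₁,ω₂}, {ω₁,ω₃}, {ω₁,ω₄}, {ω₁,ω₅}, {ω₁,ω₆}, {ω₂,ω₃}, {ω₂,ω₄}, {ω₂,ω₅}, {ω₂,ω₆}, {ω₃,ω₄}, {ω₃,ω₅}, {ω₃,ω₆}, {ω₄,ω₅}, {ω₄,ω₆}, {ω₅,ω₆}, {ω₁,ω₂,ω₃}, {ω₁,ω₂,ω₄}, {ω₁,ω₂,ω₅}, {ω₁,ω₂,ω₆}, {ω₁,ω₃,ω₄}, {ω₁,ω₃,ω₅}, {ω₁,ω₃,ω₆}, {ω₁,ω₄,ω₅}, {ω₁,ω₄,ω₆}, {ω₁,ω₅,ω₆}, {ω₂,ω₃,ω₄}, {ω₂,ω₃,ω₅}, {ω₂,ω₃,ω₆}, {ω₂,ω₄,ω₅}, {ω₂,ω₄,ω₆}, {ω₂,ω₅,ω₆}, {ω₃,ω₄,ω₅}, {ω₃,ω₄,ω₆}, {ω₃,ω₅,ω₆}, {ω₄,ω₅,ω₆}, {ω₁,ω₂,ω₃,ω₄}, {ω₁,ω₂,ω₃,ω₅}, {ω₁,ω₂,ω₃,ω₆}, {ω₁,ω₂,ω₄,ω₅}, {ω₁,ω₂,ω₄,ω₆}, {ω₁,ω₂,ω₅,ω₆}, {ω₁,ω₃,ω₄,ω₅}, {ω₁,ω₃,ω₄,ω₆}, {ω₁,ω₃,ω₅,ω₆}, {ω₁,ω₄,ω₅,ω₆}, {ω₂,ω₃,ω₄,ω₅}, {ω₂,ω₃,ω₄,ω₆}, {ω₂,ω₃,ω₅,ω₆}, {ω₂,ω₄,ω₅,ω₆}, {ω₃,ω₄,ω₅,ω₆}, {ω₁,ω₂,ω₃,ω₄,ω₅}, {ω₁,ω₂,ω₃,ω₄,ω₆}, {ω₁,ω₂,ω₃,ω₅,ω₆}, {ω₁,ω₂,ω₄,ω₅,ω₆}, {ω₁,ω₃,ω₄,ω₅,ω₆}, {ω₂,ω₃,ω₄,ω₅,ω₆}, Ω } (|σ(𝒢)| = 64).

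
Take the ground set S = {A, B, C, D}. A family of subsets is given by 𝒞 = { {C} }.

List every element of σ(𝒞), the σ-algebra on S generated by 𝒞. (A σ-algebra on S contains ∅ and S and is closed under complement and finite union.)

Initial family (3 sets): { ∅, {C}, S }.
Step 1: 1 new —
  {A, B, D}  = {C}ᶜ
  — 4 sets.
Step 2: stable.

|σ(𝒞)| = 4.  σ(𝒞) = { ∅, {C}, {A, B, D}, S }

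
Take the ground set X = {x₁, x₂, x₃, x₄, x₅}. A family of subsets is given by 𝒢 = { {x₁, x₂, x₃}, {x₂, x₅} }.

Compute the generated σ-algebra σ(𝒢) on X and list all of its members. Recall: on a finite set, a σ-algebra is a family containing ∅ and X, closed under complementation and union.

σ(𝒢) = { {}, {x₂}, {x₄}, {x₅}, {x₁, x₃}, {x₂, x₄}, {x₂, x₅}, {x₄, x₅}, {x₁, x₂, x₃}, {x₁, x₃, x₄}, {x₁, x₃, x₅}, {x₂, x₄, x₅}, {x₁, x₂, x₃, x₄}, {x₁, x₂, x₃, x₅}, {x₁, x₃, x₄, x₅}, X }

Working:
Begin from { {}, {x₂, x₅}, {x₁, x₂, x₃}, X } (that is, 𝒢 plus ∅ and X).
Step 1 adds 3:
  {x₄, x₅}  = complement {x₁, x₂, x₃}
  {x₁, x₃, x₄}  = complement {x₂, x₅}
  {x₁, x₂, x₃, x₅}  = {x₁, x₂, x₃} ∪ {x₂, x₅}
  [7 total]
Step 2 (4 new):
  {x₄}  = complement {x₁, x₂, x₃, x₅}
  {x₂, x₄, x₅}  = {x₄, x₅} ∪ {x₂, x₅}
  {x₁, x₂, x₃, x₄}  = {x₁, x₃, x₄} ∪ {x₁, x₂, x₃}
  {x₁, x₃, x₄, x₅}  = {x₄, x₅} ∪ {x₁, x₃, x₄}
  [11 total]
Step 3 adds 3:
  {x₂}  = complement {x₁, x₃, x₄, x₅}
  {x₅}  = complement {x₁, x₂, x₃, x₄}
  {x₁, x₃}  = complement {x₂, x₄, x₅}
  [14 total]
Step 4 adds 2:
  {x₂, x₄}  = {x₄} ∪ {x₂}
  {x₁, x₃, x₅}  = {x₁, x₃} ∪ {x₅}
  [16 total]
After Step 5 the family is unchanged; done.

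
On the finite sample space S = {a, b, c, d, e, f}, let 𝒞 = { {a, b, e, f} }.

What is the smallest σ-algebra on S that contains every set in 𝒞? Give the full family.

Take S₀ = 𝒞 ∪ {∅, S} = { {}, {a, b, e, f}, S }.
Step 1. New:
  {c, d}  = ᶜ of {a, b, e, f}
  (now 4)
Step 2: stable.

σ(𝒞) = { {}, {c, d}, {a, b, e, f}, S }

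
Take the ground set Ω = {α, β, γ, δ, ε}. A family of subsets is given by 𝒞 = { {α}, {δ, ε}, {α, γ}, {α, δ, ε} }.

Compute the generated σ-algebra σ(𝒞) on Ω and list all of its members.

Start: 𝒞 ∪ {∅, Ω} = { {}, {α}, {α, γ}, {δ, ε}, {α, δ, ε}, Ω }.
Iteration 1 (5 new):
  {β, γ}  = {α, δ, ε}ᶜ
  {α, β, γ}  = {δ, ε}ᶜ
  {β, δ, ε}  = {α, γ}ᶜ
  {α, γ, δ, ε}  = {δ, ε} ∪ {α, γ}
  {β, γ, δ, ε}  = {α}ᶜ
  — 11 sets.
Iteration 2 (2 new):
  {β}  = {α, γ, δ, ε}ᶜ
  {α, β, δ, ε}  = {α, δ, ε} ∪ {β, δ, ε}
  — 13 sets.
Iteration 3 (2 new):
  {γ}  = {α, β, δ, ε}ᶜ
  {α, β}  = {β} ∪ {α}
  — 15 sets.
Iteration 4 (1 new):
  {γ, δ, ε}  = {α, β}ᶜ
  — 16 sets.
After Iteration 5 the family is unchanged; done.

Therefore σ(𝒞) = { {}, {α}, {β}, {γ}, {α, β}, {α, γ}, {β, γ}, {δ, ε}, {α, β, γ}, {α, δ, ε}, {β, δ, ε}, {γ, δ, ε}, {α, β, δ, ε}, {α, γ, δ, ε}, {β, γ, δ, ε}, Ω } (|σ(𝒞)| = 16).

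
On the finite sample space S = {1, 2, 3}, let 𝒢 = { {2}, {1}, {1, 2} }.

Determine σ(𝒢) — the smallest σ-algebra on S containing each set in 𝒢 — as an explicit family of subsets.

|σ(𝒢)| = 8.  σ(𝒢) = { {}, {1}, {2}, {3}, {1, 2}, {1, 3}, {2, 3}, S }

Check:
Begin from { {}, {1}, {2}, {1, 2}, S } (that is, 𝒢 plus ∅ and S).
Iteration 1. New:
  {3}  = complement {1, 2}
  {1, 3}  = complement {2}
  {2, 3}  = complement {1}
  — 8 sets.
Iteration 2: stable.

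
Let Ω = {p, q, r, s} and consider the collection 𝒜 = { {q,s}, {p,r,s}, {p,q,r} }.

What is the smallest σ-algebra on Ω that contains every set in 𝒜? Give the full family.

Start: 𝒜 ∪ {∅, Ω} = { ∅, {q,s}, {p,q,r}, {p,r,s}, Ω }.
Iteration 1. New:
  {q}  = {p,r,s}ᶜ
  {s}  = {p,q,r}ᶜ
  {p,r}  = {q,s}ᶜ
  — 8 sets.
Iteration 2: already closed under ᶜ and ∪.

Hence σ(𝒜) has 8 members: { ∅, {q}, {s}, {p,r}, {q,s}, {p,q,r}, {p,r,s}, Ω }.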